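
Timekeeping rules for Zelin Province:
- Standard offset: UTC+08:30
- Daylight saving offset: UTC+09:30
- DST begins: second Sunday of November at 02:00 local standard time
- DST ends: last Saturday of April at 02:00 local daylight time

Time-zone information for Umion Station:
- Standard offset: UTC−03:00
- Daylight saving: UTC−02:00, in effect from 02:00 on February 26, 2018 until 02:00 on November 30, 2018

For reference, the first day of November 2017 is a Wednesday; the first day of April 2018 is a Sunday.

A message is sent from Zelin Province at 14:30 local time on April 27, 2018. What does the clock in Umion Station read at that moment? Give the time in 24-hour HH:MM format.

03:00

1 November 2017 is a Wednesday, so the first Sunday is November 5 and the second is November 12.
1 April 2018 is a Sunday, so Saturdays fall on 7, 14, 21, 28; the last is April 28.
April 27, 2018 lies within the daylight-saving period (12 November 2017 – 28 April 2018), so Zelin Province is on daylight time, UTC+09:30.
14:30 Zelin Province − 9h30m = 05:00 UTC.
At the standard offset (UTC−03:00), 05:00 UTC − 3h = 02:00 Umion Station standard time.
Daylight saving runs 26 February – 30 November; the standard-time date in Umion Station, April 27, 2018, is inside that window, so Umion Station is at UTC−02:00.
05:00 UTC − 2h = 03:00 Umion Station.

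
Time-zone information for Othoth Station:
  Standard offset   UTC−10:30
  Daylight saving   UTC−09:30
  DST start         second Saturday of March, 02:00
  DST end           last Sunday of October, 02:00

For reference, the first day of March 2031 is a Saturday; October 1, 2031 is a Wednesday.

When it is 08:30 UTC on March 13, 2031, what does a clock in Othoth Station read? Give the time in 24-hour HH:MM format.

1 March 2031 is a Saturday, so the first Saturday is March 1 and the second is March 8.
1 October 2031 is a Wednesday, so Sundays fall on 5, 12, 19, 26; the last is October 26.
At the standard offset (UTC−10:30), 08:30 UTC − 10h30m = 22:00 Othoth Station standard time (rolling into the previous day, 12 March 2031).
The standard-time date in Othoth Station, March 12, 2031, lies within the daylight-saving period (8 March – 26 October), so Othoth Station is on daylight time, UTC−09:30.
08:30 UTC − 9h30m = 23:00 local (rolling into the previous day, 12 March 2031).

23:00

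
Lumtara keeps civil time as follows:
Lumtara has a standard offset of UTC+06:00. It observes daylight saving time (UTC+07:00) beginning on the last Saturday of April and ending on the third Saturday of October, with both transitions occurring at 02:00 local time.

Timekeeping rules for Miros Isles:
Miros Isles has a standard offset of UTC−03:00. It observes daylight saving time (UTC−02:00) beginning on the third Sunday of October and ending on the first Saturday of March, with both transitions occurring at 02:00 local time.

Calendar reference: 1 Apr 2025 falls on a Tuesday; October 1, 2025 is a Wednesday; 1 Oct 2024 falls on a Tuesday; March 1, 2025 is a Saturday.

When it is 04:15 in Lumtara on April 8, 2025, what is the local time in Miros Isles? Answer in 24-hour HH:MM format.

1 April 2025 is a Tuesday, so Saturdays fall on 5, 12, 19, 26; the last is April 26.
1 October 2025 is a Wednesday, so the first Saturday is October 4 and the third is October 18.
Daylight saving runs 26 April – 18 October; April 8, 2025 is outside that window, so Lumtara is on standard time at UTC+06:00.
04:15 Lumtara − 6h = 22:15 UTC (rolling into the previous day, 7 April 2025).
1 October 2024 is a Tuesday, so the first Sunday is October 6 and the third is October 20.
1 March 2025 is a Saturday, so the first Saturday is March 1.
At the standard offset (UTC−03:00), 22:15 UTC − 3h = 19:15 Miros Isles standard time.
The standard-time date in Miros Isles, April 7, 2025, is outside the daylight-saving period (20 October 2024 – 1 March 2025), so Miros Isles is on standard time, UTC−03:00.
22:15 UTC − 3h = 19:15 Miros Isles.

19:15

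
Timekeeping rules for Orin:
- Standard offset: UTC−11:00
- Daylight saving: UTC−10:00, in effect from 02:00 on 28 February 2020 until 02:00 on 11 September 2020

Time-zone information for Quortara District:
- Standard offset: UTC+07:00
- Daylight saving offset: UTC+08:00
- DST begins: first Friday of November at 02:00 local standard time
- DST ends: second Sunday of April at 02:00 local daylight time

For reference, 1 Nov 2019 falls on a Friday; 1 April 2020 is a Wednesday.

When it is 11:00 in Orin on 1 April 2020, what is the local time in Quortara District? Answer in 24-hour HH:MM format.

05:00

1 April 2020 falls between 28 February and 11 September, so daylight saving is in effect and Orin is at UTC−10:00.
11:00 Orin + 10h = 21:00 UTC.
1 November 2019 is a Friday, so the first Friday is November 1.
1 April 2020 is a Wednesday, so the first Sunday is April 5 and the second is April 12.
At the standard offset (UTC+07:00), 21:00 UTC + 7h = 04:00 Quortara District standard time (rolling into the next day, 2 April 2020).
The standard-time date in Quortara District, 2 April 2020, falls between 1 November 2019 and 12 April 2020, so daylight saving is in effect and Quortara District is at UTC+08:00.
21:00 UTC + 8h = 05:00 Quortara District (rolling into the next day, 2 April 2020).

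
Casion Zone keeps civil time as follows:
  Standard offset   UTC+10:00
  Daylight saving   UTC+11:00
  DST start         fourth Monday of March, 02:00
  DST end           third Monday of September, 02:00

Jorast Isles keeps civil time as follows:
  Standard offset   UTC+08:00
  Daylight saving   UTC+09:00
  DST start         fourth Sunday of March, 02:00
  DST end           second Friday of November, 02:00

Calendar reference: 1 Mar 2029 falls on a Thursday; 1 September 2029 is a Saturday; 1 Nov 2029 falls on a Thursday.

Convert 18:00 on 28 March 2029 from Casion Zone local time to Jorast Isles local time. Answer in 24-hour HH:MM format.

1 March 2029 is a Thursday, so the first Monday is March 5 and the fourth is March 26.
1 September 2029 is a Saturday, so the first Monday is September 3 and the third is September 17.
28 March 2029 falls between 26 March and 17 September, so daylight saving is in effect and Casion Zone is at UTC+11:00.
18:00 Casion Zone − 11h = 07:00 UTC.
1 March 2029 is a Thursday, so the first Sunday is March 4 and the fourth is March 25.
1 November 2029 is a Thursday, so the first Friday is November 2 and the second is November 9.
At the standard offset (UTC+08:00), 07:00 UTC + 8h = 15:00 Jorast Isles standard time.
The standard-time date in Jorast Isles, 28 March 2029, lies within the daylight-saving period (25 March – 9 November), so Jorast Isles is on daylight time, UTC+09:00.
07:00 UTC + 9h = 16:00 Jorast Isles.

16:00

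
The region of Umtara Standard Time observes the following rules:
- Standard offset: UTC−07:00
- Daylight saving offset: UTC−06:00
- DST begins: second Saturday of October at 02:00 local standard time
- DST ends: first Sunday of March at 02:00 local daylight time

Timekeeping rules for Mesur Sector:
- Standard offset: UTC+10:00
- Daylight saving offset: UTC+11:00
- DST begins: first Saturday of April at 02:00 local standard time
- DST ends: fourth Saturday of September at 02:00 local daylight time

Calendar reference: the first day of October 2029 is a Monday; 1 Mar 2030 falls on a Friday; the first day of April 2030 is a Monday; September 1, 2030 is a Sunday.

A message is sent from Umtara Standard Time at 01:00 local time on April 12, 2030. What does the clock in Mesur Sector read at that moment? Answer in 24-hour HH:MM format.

19:00

1 October 2029 is a Monday, so the first Saturday is October 6 and the second is October 13.
1 March 2030 is a Friday, so the first Sunday is March 3.
Daylight saving runs 13 October 2029 – 3 March 2030; April 12, 2030 is outside that window, so Umtara Standard Time is on standard time at UTC−07:00.
01:00 Umtara Standard Time + 7h = 08:00 UTC.
1 April 2030 is a Monday, so the first Saturday is April 6.
1 September 2030 is a Sunday, so the first Saturday is September 7 and the fourth is September 28.
At the standard offset (UTC+10:00), 08:00 UTC + 10h = 18:00 Mesur Sector standard time.
Daylight saving runs 6 April – 28 September; the standard-time date in Mesur Sector, April 12, 2030, is inside that window, so Mesur Sector is at UTC+11:00.
08:00 UTC + 11h = 19:00 Mesur Sector.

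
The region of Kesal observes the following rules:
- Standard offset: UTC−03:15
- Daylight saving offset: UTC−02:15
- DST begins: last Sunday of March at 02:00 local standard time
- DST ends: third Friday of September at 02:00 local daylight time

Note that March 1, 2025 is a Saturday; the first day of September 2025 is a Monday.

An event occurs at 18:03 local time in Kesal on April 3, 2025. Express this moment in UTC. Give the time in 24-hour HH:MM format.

1 March 2025 is a Saturday, so Sundays fall on 2, 9, 16, 23, 30; the last is March 30.
1 September 2025 is a Monday, so the first Friday is September 5 and the third is September 19.
Daylight saving runs 30 March – 19 September; April 3, 2025 is inside that window, so Kesal is at UTC−02:15.
18:03 local + 2h15m = 20:18 UTC.

20:18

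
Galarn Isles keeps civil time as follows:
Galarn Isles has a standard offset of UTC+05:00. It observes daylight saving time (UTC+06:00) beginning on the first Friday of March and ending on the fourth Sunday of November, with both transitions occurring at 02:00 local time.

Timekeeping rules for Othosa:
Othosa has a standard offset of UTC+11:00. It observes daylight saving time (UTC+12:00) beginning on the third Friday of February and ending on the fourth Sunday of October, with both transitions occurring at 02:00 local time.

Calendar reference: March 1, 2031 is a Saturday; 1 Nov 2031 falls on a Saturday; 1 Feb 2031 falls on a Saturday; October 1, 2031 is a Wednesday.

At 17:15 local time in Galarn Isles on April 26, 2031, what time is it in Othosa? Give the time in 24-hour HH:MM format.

1 March 2031 is a Saturday, so the first Friday is March 7.
1 November 2031 is a Saturday, so the first Sunday is November 2 and the fourth is November 23.
April 26, 2031 falls between 7 March and 23 November, so daylight saving is in effect and Galarn Isles is at UTC+06:00.
17:15 Galarn Isles − 6h = 11:15 UTC.
1 February 2031 is a Saturday, so the first Friday is February 7 and the third is February 21.
1 October 2031 is a Wednesday, so the first Sunday is October 5 and the fourth is October 26.
At the standard offset (UTC+11:00), 11:15 UTC + 11h = 22:15 Othosa standard time.
The standard-time date in Othosa, April 26, 2031, falls between 21 February and 26 October, so daylight saving is in effect and Othosa is at UTC+12:00.
11:15 UTC + 12h = 23:15 Othosa.

23:15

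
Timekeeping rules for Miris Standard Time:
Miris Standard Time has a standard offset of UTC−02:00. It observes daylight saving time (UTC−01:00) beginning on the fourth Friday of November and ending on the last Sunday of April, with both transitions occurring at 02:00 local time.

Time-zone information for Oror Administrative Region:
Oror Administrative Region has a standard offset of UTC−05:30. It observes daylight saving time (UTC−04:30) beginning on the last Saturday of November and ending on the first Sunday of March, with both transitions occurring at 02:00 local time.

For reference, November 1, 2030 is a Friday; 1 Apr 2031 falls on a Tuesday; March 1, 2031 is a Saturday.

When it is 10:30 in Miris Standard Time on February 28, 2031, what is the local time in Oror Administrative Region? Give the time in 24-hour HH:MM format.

07:00

1 November 2030 is a Friday, so the first Friday is November 1 and the fourth is November 22.
1 April 2031 is a Tuesday, so Sundays fall on 6, 13, 20, 27; the last is April 27.
February 28, 2031 lies within the daylight-saving period (22 November 2030 – 27 April 2031), so Miris Standard Time is on daylight time, UTC−01:00.
10:30 Miris Standard Time + 1h = 11:30 UTC.
1 November 2030 is a Friday, so Saturdays fall on 2, 9, 16, 23, 30; the last is November 30.
1 March 2031 is a Saturday, so the first Sunday is March 2.
At the standard offset (UTC−05:30), 11:30 UTC − 5h30m = 06:00 Oror Administrative Region standard time.
The standard-time date in Oror Administrative Region, February 28, 2031, lies within the daylight-saving period (30 November 2030 – 2 March 2031), so Oror Administrative Region is on daylight time, UTC−04:30.
11:30 UTC − 4h30m = 07:00 Oror Administrative Region.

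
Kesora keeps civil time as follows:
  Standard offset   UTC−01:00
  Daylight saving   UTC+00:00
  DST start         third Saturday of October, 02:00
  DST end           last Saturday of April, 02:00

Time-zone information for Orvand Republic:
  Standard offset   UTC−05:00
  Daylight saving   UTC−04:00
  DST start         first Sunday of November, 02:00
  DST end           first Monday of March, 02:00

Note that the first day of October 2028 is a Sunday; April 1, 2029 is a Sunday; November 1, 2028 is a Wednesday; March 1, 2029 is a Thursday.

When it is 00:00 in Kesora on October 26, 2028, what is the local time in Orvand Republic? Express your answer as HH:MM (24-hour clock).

1 October 2028 is a Sunday, so the first Saturday is October 7 and the third is October 21.
1 April 2029 is a Sunday, so Saturdays fall on 7, 14, 21, 28; the last is April 28.
Daylight saving runs 21 October 2028 – 28 April 2029; October 26, 2028 is inside that window, so Kesora is at UTC+00:00.
00:00 Kesora − 0h = 00:00 UTC.
1 November 2028 is a Wednesday, so the first Sunday is November 5.
1 March 2029 is a Thursday, so the first Monday is March 5.
At the standard offset (UTC−05:00), 00:00 UTC − 5h = 19:00 Orvand Republic standard time (rolling into the previous day, 25 October 2028).
Daylight saving runs 5 November 2028 – 5 March 2029; the standard-time date in Orvand Republic, October 25, 2028, is outside that window, so Orvand Republic is on standard time at UTC−05:00.
00:00 UTC − 5h = 19:00 Orvand Republic (rolling into the previous day, 25 October 2028).

19:00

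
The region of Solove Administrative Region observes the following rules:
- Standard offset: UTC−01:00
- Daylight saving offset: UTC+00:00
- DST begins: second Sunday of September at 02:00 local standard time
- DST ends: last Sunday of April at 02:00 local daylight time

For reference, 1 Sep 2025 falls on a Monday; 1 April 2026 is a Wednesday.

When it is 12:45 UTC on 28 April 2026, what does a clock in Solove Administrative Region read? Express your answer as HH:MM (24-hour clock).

1 September 2025 is a Monday, so the first Sunday is September 7 and the second is September 14.
1 April 2026 is a Wednesday, so Sundays fall on 5, 12, 19, 26; the last is April 26.
At the standard offset (UTC−01:00), 12:45 UTC − 1h = 11:45 Solove Administrative Region standard time.
Daylight saving runs 14 September 2025 – 26 April 2026; the standard-time date in Solove Administrative Region, 28 April 2026, is outside that window, so Solove Administrative Region is on standard time at UTC−01:00.
12:45 UTC − 1h = 11:45 local.

11:45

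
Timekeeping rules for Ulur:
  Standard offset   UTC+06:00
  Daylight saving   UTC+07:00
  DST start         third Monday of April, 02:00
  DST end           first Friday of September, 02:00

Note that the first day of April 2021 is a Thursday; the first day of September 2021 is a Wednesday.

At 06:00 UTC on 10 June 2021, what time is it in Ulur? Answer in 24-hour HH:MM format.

13:00

1 April 2021 is a Thursday, so the first Monday is April 5 and the third is April 19.
1 September 2021 is a Wednesday, so the first Friday is September 3.
At the standard offset (UTC+06:00), 06:00 UTC + 6h = 12:00 Ulur standard time.
The standard-time date in Ulur, 10 June 2021, lies within the daylight-saving period (19 April – 3 September), so Ulur is on daylight time, UTC+07:00.
06:00 UTC + 7h = 13:00 local.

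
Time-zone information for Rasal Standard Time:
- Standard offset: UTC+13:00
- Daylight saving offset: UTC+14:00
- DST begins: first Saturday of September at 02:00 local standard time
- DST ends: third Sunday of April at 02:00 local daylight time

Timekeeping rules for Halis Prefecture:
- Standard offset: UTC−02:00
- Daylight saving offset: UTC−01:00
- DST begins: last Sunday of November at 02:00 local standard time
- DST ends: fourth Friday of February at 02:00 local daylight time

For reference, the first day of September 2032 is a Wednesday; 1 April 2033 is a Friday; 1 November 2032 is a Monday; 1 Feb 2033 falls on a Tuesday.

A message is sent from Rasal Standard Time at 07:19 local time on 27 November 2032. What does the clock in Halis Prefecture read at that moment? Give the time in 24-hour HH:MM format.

15:19

1 September 2032 is a Wednesday, so the first Saturday is September 4.
1 April 2033 is a Friday, so the first Sunday is April 3 and the third is April 17.
27 November 2032 lies within the daylight-saving period (4 September 2032 – 17 April 2033), so Rasal Standard Time is on daylight time, UTC+14:00.
07:19 Rasal Standard Time − 14h = 17:19 UTC (rolling into the previous day, 26 November 2032).
1 November 2032 is a Monday, so Sundays fall on 7, 14, 21, 28; the last is November 28.
1 February 2033 is a Tuesday, so the first Friday is February 4 and the fourth is February 25.
At the standard offset (UTC−02:00), 17:19 UTC − 2h = 15:19 Halis Prefecture standard time.
The standard-time date in Halis Prefecture, 26 November 2032, does not fall between 28 November 2032 and 25 February 2033, so daylight saving is not in effect and Halis Prefecture is at UTC−02:00.
17:19 UTC − 2h = 15:19 Halis Prefecture.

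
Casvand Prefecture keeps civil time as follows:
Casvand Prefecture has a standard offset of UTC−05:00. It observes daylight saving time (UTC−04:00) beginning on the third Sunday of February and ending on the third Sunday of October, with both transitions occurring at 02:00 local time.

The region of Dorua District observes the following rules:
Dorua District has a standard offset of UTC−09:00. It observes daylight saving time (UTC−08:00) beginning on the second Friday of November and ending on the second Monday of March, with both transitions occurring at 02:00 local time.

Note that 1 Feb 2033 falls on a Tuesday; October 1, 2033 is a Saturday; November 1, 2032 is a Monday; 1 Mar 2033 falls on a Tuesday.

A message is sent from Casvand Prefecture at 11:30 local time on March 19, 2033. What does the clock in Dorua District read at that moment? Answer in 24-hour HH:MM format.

1 February 2033 is a Tuesday, so the first Sunday is February 6 and the third is February 20.
1 October 2033 is a Saturday, so the first Sunday is October 2 and the third is October 16.
March 19, 2033 lies within the daylight-saving period (20 February – 16 October), so Casvand Prefecture is on daylight time, UTC−04:00.
11:30 Casvand Prefecture + 4h = 15:30 UTC.
1 November 2032 is a Monday, so the first Friday is November 5 and the second is November 12.
1 March 2033 is a Tuesday, so the first Monday is March 7 and the second is March 14.
At the standard offset (UTC−09:00), 15:30 UTC − 9h = 06:30 Dorua District standard time.
The standard-time date in Dorua District, March 19, 2033, is outside the daylight-saving period (12 November 2032 – 14 March 2033), so Dorua District is on standard time, UTC−09:00.
15:30 UTC − 9h = 06:30 Dorua District.

06:30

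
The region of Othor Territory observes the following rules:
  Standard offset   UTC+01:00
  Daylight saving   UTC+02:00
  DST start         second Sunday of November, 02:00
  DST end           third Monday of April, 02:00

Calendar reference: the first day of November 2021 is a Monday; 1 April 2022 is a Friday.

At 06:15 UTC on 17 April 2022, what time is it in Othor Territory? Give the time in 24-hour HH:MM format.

1 November 2021 is a Monday, so the first Sunday is November 7 and the second is November 14.
1 April 2022 is a Friday, so the first Monday is April 4 and the third is April 18.
At the standard offset (UTC+01:00), 06:15 UTC + 1h = 07:15 Othor Territory standard time.
Daylight saving runs 14 November 2021 – 18 April 2022; the standard-time date in Othor Territory, 17 April 2022, is inside that window, so Othor Territory is at UTC+02:00.
06:15 UTC + 2h = 08:15 local.

08:15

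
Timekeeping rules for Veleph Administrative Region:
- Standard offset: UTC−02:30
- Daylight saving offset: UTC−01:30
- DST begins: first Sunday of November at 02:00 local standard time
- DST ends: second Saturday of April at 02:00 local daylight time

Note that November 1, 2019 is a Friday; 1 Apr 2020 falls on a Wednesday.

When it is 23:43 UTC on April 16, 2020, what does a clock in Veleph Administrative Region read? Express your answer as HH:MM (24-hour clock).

21:13

1 November 2019 is a Friday, so the first Sunday is November 3.
1 April 2020 is a Wednesday, so the first Saturday is April 4 and the second is April 11.
At the standard offset (UTC−02:30), 23:43 UTC − 2h30m = 21:13 Veleph Administrative Region standard time.
Daylight saving runs 3 November 2019 – 11 April 2020; the standard-time date in Veleph Administrative Region, April 16, 2020, is outside that window, so Veleph Administrative Region is on standard time at UTC−02:30.
23:43 UTC − 2h30m = 21:13 local.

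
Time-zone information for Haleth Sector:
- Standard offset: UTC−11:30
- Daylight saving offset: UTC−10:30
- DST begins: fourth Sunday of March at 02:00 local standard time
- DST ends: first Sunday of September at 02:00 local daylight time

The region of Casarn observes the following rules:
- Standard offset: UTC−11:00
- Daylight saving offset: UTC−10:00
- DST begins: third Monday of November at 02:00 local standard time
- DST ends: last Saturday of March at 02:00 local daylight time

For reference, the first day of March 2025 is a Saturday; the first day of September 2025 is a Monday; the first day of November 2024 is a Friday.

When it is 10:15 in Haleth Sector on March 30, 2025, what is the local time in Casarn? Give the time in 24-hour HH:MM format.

09:45

1 March 2025 is a Saturday, so the first Sunday is March 2 and the fourth is March 23.
1 September 2025 is a Monday, so the first Sunday is September 7.
March 30, 2025 falls between 23 March and 7 September, so daylight saving is in effect and Haleth Sector is at UTC−10:30.
10:15 Haleth Sector + 10h30m = 20:45 UTC.
1 November 2024 is a Friday, so the first Monday is November 4 and the third is November 18.
1 March 2025 is a Saturday, so Saturdays fall on 1, 8, 15, 22, 29; the last is March 29.
At the standard offset (UTC−11:00), 20:45 UTC − 11h = 09:45 Casarn standard time.
The standard-time date in Casarn, March 30, 2025, does not fall between 18 November 2024 and 29 March 2025, so daylight saving is not in effect and Casarn is at UTC−11:00.
20:45 UTC − 11h = 09:45 Casarn.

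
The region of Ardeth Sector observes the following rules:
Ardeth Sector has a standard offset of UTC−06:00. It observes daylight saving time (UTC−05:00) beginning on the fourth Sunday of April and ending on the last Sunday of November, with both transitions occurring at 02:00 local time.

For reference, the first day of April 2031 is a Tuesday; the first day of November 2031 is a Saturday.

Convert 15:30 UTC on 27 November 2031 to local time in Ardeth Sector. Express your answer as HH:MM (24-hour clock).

1 April 2031 is a Tuesday, so the first Sunday is April 6 and the fourth is April 27.
1 November 2031 is a Saturday, so Sundays fall on 2, 9, 16, 23, 30; the last is November 30.
At the standard offset (UTC−06:00), 15:30 UTC − 6h = 09:30 Ardeth Sector standard time.
The standard-time date in Ardeth Sector, 27 November 2031, lies within the daylight-saving period (27 April – 30 November), so Ardeth Sector is on daylight time, UTC−05:00.
15:30 UTC − 5h = 10:30 local.

10:30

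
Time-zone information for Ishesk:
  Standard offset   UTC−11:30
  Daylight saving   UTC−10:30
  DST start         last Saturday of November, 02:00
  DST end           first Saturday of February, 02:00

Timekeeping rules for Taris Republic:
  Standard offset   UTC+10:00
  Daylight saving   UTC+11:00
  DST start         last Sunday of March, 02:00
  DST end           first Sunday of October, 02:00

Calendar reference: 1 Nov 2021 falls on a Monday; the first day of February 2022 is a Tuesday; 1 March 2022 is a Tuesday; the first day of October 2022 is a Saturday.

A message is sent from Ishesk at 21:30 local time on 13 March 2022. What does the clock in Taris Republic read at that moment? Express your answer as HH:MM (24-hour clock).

1 November 2021 is a Monday, so Saturdays fall on 6, 13, 20, 27; the last is November 27.
1 February 2022 is a Tuesday, so the first Saturday is February 5.
13 March 2022 is outside the daylight-saving period (27 November 2021 – 5 February 2022), so Ishesk is on standard time, UTC−11:30.
21:30 Ishesk + 11h30m = 09:00 UTC (rolling into the next day, 14 March 2022).
1 March 2022 is a Tuesday, so Sundays fall on 6, 13, 20, 27; the last is March 27.
1 October 2022 is a Saturday, so the first Sunday is October 2.
At the standard offset (UTC+10:00), 09:00 UTC + 10h = 19:00 Taris Republic standard time.
The standard-time date in Taris Republic, 14 March 2022, is outside the daylight-saving period (27 March – 2 October), so Taris Republic is on standard time, UTC+10:00.
09:00 UTC + 10h = 19:00 Taris Republic.

19:00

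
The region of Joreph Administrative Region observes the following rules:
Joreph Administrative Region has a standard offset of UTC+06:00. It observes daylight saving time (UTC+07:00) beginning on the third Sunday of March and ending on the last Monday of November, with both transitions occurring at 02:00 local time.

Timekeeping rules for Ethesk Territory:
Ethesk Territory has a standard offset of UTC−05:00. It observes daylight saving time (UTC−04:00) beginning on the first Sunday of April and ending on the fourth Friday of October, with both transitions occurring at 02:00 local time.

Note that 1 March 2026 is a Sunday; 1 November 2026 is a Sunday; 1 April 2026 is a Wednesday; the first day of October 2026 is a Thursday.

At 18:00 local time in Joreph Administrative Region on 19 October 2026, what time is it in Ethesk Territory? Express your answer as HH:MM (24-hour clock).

1 March 2026 is a Sunday, so the first Sunday is March 1 and the third is March 15.
1 November 2026 is a Sunday, so Mondays fall on 2, 9, 16, 23, 30; the last is November 30.
Daylight saving runs 15 March – 30 November; 19 October 2026 is inside that window, so Joreph Administrative Region is at UTC+07:00.
18:00 Joreph Administrative Region − 7h = 11:00 UTC.
1 April 2026 is a Wednesday, so the first Sunday is April 5.
1 October 2026 is a Thursday, so the first Friday is October 2 and the fourth is October 23.
At the standard offset (UTC−05:00), 11:00 UTC − 5h = 06:00 Ethesk Territory standard time.
The standard-time date in Ethesk Territory, 19 October 2026, lies within the daylight-saving period (5 April – 23 October), so Ethesk Territory is on daylight time, UTC−04:00.
11:00 UTC − 4h = 07:00 Ethesk Territory.

07:00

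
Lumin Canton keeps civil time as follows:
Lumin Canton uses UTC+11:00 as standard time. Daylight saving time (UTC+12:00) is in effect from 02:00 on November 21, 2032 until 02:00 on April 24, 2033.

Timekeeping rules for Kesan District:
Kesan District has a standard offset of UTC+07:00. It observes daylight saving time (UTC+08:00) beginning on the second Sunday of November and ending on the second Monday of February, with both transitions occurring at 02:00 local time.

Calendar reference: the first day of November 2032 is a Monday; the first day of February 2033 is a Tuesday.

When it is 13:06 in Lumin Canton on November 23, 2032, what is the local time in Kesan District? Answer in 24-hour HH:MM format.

Daylight saving runs 21 November 2032 – 24 April 2033; November 23, 2032 is inside that window, so Lumin Canton is at UTC+12:00.
13:06 Lumin Canton − 12h = 01:06 UTC.
1 November 2032 is a Monday, so the first Sunday is November 7 and the second is November 14.
1 February 2033 is a Tuesday, so the first Monday is February 7 and the second is February 14.
At the standard offset (UTC+07:00), 01:06 UTC + 7h = 08:06 Kesan District standard time.
The standard-time date in Kesan District, November 23, 2032, falls between 14 November 2032 and 14 February 2033, so daylight saving is in effect and Kesan District is at UTC+08:00.
01:06 UTC + 8h = 09:06 Kesan District.

09:06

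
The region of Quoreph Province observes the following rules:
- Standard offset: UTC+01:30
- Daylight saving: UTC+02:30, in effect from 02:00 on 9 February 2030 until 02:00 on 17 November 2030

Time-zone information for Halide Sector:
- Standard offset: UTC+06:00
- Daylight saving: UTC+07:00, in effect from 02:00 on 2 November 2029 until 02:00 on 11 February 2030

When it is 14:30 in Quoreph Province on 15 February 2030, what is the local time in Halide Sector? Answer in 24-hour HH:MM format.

18:00

15 February 2030 falls between 9 February and 17 November, so daylight saving is in effect and Quoreph Province is at UTC+02:30.
14:30 Quoreph Province − 2h30m = 12:00 UTC.
At the standard offset (UTC+06:00), 12:00 UTC + 6h = 18:00 Halide Sector standard time.
Daylight saving runs 2 November 2029 – 11 February 2030; the standard-time date in Halide Sector, 15 February 2030, is outside that window, so Halide Sector is on standard time at UTC+06:00.
12:00 UTC + 6h = 18:00 Halide Sector.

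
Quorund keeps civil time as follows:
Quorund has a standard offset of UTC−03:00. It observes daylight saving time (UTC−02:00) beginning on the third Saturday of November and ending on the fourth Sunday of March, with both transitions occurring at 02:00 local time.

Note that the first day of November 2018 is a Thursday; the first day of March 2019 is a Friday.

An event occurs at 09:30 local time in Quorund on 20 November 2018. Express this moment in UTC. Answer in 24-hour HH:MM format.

11:30

1 November 2018 is a Thursday, so the first Saturday is November 3 and the third is November 17.
1 March 2019 is a Friday, so the first Sunday is March 3 and the fourth is March 24.
20 November 2018 falls between 17 November 2018 and 24 March 2019, so daylight saving is in effect and Quorund is at UTC−02:00.
09:30 local + 2h = 11:30 UTC.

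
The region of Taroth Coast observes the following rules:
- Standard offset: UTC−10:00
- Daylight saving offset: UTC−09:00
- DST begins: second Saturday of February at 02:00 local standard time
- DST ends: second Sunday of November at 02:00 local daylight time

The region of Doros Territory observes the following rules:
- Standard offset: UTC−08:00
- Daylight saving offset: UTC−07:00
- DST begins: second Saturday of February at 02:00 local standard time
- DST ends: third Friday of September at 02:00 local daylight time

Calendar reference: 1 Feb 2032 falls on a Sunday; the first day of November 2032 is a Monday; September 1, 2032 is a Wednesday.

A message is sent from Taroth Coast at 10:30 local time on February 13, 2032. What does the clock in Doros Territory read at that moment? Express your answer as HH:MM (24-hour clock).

1 February 2032 is a Sunday, so the first Saturday is February 7 and the second is February 14.
1 November 2032 is a Monday, so the first Sunday is November 7 and the second is November 14.
February 13, 2032 is outside the daylight-saving period (14 February – 14 November), so Taroth Coast is on standard time, UTC−10:00.
10:30 Taroth Coast + 10h = 20:30 UTC.
1 February 2032 is a Sunday, so the first Saturday is February 7 and the second is February 14.
1 September 2032 is a Wednesday, so the first Friday is September 3 and the third is September 17.
At the standard offset (UTC−08:00), 20:30 UTC − 8h = 12:30 Doros Territory standard time.
The standard-time date in Doros Territory, February 13, 2032, is outside the daylight-saving period (14 February – 17 September), so Doros Territory is on standard time, UTC−08:00.
20:30 UTC − 8h = 12:30 Doros Territory.

12:30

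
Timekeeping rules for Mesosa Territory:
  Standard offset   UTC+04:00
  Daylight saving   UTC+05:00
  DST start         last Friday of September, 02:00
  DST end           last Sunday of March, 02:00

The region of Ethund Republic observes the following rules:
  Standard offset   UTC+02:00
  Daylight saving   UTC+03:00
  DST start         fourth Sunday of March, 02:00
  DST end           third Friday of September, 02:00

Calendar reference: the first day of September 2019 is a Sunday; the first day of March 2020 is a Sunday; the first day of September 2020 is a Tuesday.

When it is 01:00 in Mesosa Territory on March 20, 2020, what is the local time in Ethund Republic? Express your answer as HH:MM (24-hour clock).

1 September 2019 is a Sunday, so Fridays fall on 6, 13, 20, 27; the last is September 27.
1 March 2020 is a Sunday, so Sundays fall on 1, 8, 15, 22, 29; the last is March 29.
March 20, 2020 lies within the daylight-saving period (27 September 2019 – 29 March 2020), so Mesosa Territory is on daylight time, UTC+05:00.
01:00 Mesosa Territory − 5h = 20:00 UTC (rolling into the previous day, 19 March 2020).
1 March 2020 is a Sunday, so the first Sunday is March 1 and the fourth is March 22.
1 September 2020 is a Tuesday, so the first Friday is September 4 and the third is September 18.
At the standard offset (UTC+02:00), 20:00 UTC + 2h = 22:00 Ethund Republic standard time.
The standard-time date in Ethund Republic, March 19, 2020, is outside the daylight-saving period (22 March – 18 September), so Ethund Republic is on standard time, UTC+02:00.
20:00 UTC + 2h = 22:00 Ethund Republic.

22:00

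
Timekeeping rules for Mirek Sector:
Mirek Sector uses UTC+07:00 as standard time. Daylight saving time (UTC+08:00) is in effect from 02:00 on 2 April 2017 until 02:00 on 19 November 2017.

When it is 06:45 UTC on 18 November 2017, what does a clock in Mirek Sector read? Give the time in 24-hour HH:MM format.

14:45

At the standard offset (UTC+07:00), 06:45 UTC + 7h = 13:45 Mirek Sector standard time.
The standard-time date in Mirek Sector, 18 November 2017, lies within the daylight-saving period (2 April – 19 November), so Mirek Sector is on daylight time, UTC+08:00.
06:45 UTC + 8h = 14:45 local.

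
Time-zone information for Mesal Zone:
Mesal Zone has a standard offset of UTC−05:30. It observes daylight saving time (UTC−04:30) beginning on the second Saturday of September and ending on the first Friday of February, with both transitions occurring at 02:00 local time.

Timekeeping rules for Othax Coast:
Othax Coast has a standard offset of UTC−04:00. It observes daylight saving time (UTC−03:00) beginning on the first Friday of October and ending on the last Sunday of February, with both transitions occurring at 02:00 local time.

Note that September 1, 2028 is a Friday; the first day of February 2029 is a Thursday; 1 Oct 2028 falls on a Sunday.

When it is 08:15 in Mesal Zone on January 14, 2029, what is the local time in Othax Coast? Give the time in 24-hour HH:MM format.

1 September 2028 is a Friday, so the first Saturday is September 2 and the second is September 9.
1 February 2029 is a Thursday, so the first Friday is February 2.
Daylight saving runs 9 September 2028 – 2 February 2029; January 14, 2029 is inside that window, so Mesal Zone is at UTC−04:30.
08:15 Mesal Zone + 4h30m = 12:45 UTC.
1 October 2028 is a Sunday, so the first Friday is October 6.
1 February 2029 is a Thursday, so Sundays fall on 4, 11, 18, 25; the last is February 25.
At the standard offset (UTC−04:00), 12:45 UTC − 4h = 08:45 Othax Coast standard time.
The standard-time date in Othax Coast, January 14, 2029, lies within the daylight-saving period (6 October 2028 – 25 February 2029), so Othax Coast is on daylight time, UTC−03:00.
12:45 UTC − 3h = 09:45 Othax Coast.

09:45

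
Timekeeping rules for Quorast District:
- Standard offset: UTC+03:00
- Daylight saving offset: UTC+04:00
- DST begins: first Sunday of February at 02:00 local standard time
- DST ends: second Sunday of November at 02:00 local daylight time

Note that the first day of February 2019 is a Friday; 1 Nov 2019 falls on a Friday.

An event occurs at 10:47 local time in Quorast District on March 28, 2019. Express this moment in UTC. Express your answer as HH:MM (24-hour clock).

1 February 2019 is a Friday, so the first Sunday is February 3.
1 November 2019 is a Friday, so the first Sunday is November 3 and the second is November 10.
March 28, 2019 lies within the daylight-saving period (3 February – 10 November), so Quorast District is on daylight time, UTC+04:00.
10:47 local − 4h = 06:47 UTC.

06:47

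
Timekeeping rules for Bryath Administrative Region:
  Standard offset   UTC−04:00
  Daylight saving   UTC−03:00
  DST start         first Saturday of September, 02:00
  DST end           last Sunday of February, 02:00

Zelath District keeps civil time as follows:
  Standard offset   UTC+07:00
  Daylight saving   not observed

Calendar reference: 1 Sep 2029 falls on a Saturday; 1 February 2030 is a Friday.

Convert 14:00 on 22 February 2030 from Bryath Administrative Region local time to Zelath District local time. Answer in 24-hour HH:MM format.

00:00

1 September 2029 is a Saturday, so the first Saturday is September 1.
1 February 2030 is a Friday, so Sundays fall on 3, 10, 17, 24; the last is February 24.
22 February 2030 falls between 1 September 2029 and 24 February 2030, so daylight saving is in effect and Bryath Administrative Region is at UTC−03:00.
14:00 Bryath Administrative Region + 3h = 17:00 UTC.
Zelath District has no daylight saving, so its offset is UTC+07:00 year-round.
17:00 UTC + 7h = 00:00 Zelath District (rolling into the next day, 23 February 2030).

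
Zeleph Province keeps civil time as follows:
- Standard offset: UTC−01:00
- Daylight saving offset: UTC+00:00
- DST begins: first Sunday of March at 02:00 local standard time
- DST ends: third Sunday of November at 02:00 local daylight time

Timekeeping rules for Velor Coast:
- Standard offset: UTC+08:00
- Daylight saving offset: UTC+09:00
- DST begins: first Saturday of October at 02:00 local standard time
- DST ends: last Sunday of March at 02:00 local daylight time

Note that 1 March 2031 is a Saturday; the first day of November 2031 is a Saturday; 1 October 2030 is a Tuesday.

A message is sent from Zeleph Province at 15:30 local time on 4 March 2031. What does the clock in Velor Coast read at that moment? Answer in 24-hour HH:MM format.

1 March 2031 is a Saturday, so the first Sunday is March 2.
1 November 2031 is a Saturday, so the first Sunday is November 2 and the third is November 16.
4 March 2031 falls between 2 March and 16 November, so daylight saving is in effect and Zeleph Province is at UTC+00:00.
15:30 Zeleph Province − 0h = 15:30 UTC.
1 October 2030 is a Tuesday, so the first Saturday is October 5.
1 March 2031 is a Saturday, so Sundays fall on 2, 9, 16, 23, 30; the last is March 30.
At the standard offset (UTC+08:00), 15:30 UTC + 8h = 23:30 Velor Coast standard time.
The standard-time date in Velor Coast, 4 March 2031, lies within the daylight-saving period (5 October 2030 – 30 March 2031), so Velor Coast is on daylight time, UTC+09:00.
15:30 UTC + 9h = 00:30 Velor Coast (rolling into the next day, 5 March 2031).

00:30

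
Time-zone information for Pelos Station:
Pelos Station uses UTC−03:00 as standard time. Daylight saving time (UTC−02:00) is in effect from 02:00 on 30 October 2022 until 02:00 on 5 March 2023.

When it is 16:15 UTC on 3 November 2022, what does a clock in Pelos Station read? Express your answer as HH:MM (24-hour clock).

14:15

At the standard offset (UTC−03:00), 16:15 UTC − 3h = 13:15 Pelos Station standard time.
Daylight saving runs 30 October 2022 – 5 March 2023; the standard-time date in Pelos Station, 3 November 2022, is inside that window, so Pelos Station is at UTC−02:00.
16:15 UTC − 2h = 14:15 local.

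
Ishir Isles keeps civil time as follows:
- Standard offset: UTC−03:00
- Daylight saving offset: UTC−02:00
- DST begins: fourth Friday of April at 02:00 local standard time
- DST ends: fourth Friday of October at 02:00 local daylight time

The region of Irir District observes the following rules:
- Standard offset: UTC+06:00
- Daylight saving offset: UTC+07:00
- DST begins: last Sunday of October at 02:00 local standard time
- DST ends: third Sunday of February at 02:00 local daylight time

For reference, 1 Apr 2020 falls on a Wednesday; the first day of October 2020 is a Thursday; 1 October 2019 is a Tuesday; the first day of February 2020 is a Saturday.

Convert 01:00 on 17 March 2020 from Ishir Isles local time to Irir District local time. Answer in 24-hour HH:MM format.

1 April 2020 is a Wednesday, so the first Friday is April 3 and the fourth is April 24.
1 October 2020 is a Thursday, so the first Friday is October 2 and the fourth is October 23.
Daylight saving runs 24 April – 23 October; 17 March 2020 is outside that window, so Ishir Isles is on standard time at UTC−03:00.
01:00 Ishir Isles + 3h = 04:00 UTC.
1 October 2019 is a Tuesday, so Sundays fall on 6, 13, 20, 27; the last is October 27.
1 February 2020 is a Saturday, so the first Sunday is February 2 and the third is February 16.
At the standard offset (UTC+06:00), 04:00 UTC + 6h = 10:00 Irir District standard time.
Daylight saving runs 27 October 2019 – 16 February 2020; the standard-time date in Irir District, 17 March 2020, is outside that window, so Irir District is on standard time at UTC+06:00.
04:00 UTC + 6h = 10:00 Irir District.

10:00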